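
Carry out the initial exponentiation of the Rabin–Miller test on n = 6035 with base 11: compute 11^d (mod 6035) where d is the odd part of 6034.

n − 1 = 6034 = 2^1 · 3017, so s = 1 and d = 3017.
Repeated squaring mod 6035: 11^1 ≡ 11, 11^2 ≡ 121, 11^4 ≡ 2571, 11^8 ≡ 1716, 11^16 ≡ 5611, 11^32 ≡ 4761, 11^64 ≡ 5696, 11^128 ≡ 256, 11^256 ≡ 5186, 11^512 ≡ 2636, 11^1024 ≡ 2211, 11^2048 ≡ 171.
3017 = 2048 + 512 + 256 + 128 + 64 + 8 + 1, so 11^3017 ≡ 171·2636·5186·256·5696·1716·11 ≡ 2641 (mod 6035).

2641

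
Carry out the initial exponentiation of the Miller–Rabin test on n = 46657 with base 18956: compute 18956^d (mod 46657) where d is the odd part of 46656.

9066

n − 1 = 46656 = 2^6 · 729, so s = 6 and d = 729.
By repeated squaring, 18956^729 ≡ 9066 (mod 46657).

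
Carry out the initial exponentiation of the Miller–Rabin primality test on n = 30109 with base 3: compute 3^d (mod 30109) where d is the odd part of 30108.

n − 1 = 30108 = 2^2 · 7527, so s = 2 and d = 7527.
3^7527 mod 30109 = 30108.

30108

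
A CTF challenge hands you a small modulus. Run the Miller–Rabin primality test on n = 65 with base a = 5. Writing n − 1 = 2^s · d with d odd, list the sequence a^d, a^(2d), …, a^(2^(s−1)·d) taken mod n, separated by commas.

n − 1 = 64 = 2^6 · 1, so s = 6 and d = 1.
x_0 = 5^1 mod 65 = 5.
x_1 = 5^2 mod 65 = 25.
x_2 = 25^2 mod 65 = 40.
x_3 = 40^2 mod 65 = 40.
x_4 = 40^2 mod 65 = 40.
x_5 = 40^2 mod 65 = 40.

5, 25, 40, 40, 40, 40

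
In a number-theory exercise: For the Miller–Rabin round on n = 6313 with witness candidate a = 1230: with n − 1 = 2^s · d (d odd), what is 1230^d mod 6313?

n − 1 = 6312 = 2^3 · 789, so s = 3 and d = 789.
Repeated squaring mod 6313: 1230^1 ≡ 1230, 1230^2 ≡ 4093, 1230^4 ≡ 4260, 1230^8 ≡ 4038, 1230^16 ≡ 5278, 1230^32 ≡ 4328, 1230^64 ≡ 913, 1230^128 ≡ 253, 1230^256 ≡ 879, 1230^512 ≡ 2455.
789 = 512 + 256 + 16 + 4 + 1, so 1230^789 ≡ 2455·879·5278·4260·1230 ≡ 385 (mod 6313).

385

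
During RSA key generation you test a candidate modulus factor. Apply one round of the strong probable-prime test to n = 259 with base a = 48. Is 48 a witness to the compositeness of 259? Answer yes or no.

no

n − 1 = 258 = 2^1 · 129, so s = 1 and d = 129.
x_0 = 48^129 mod 259 = 258.
x_0 = 258 ≡ −1, so 48 is not a witness.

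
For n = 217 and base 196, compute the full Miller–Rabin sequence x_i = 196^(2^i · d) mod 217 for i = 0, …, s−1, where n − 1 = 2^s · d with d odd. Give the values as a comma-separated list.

n − 1 = 216 = 2^3 · 27, so s = 3 and d = 27.
x_0 = 196^27 mod 217 = 35.
x_1 = 35^2 mod 217 = 140.
x_2 = 140^2 mod 217 = 70.

35, 140, 70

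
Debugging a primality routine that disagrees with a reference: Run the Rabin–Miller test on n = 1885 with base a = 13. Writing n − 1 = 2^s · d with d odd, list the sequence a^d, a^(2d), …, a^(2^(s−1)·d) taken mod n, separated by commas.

962, 1794

n − 1 = 1884 = 2^2 · 471, so s = 2 and d = 471.
x_0 = 13^471 mod 1885 = 962.
x_1 = 962^2 mod 1885 = 1794.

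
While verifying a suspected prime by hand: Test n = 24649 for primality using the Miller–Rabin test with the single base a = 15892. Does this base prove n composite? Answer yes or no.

no

n − 1 = 24648 = 2^3 · 3081, so s = 3 and d = 3081.
x_0 = 15892^3081 mod 24649 = 1.
x_0 = 1, so 15892 is not a witness.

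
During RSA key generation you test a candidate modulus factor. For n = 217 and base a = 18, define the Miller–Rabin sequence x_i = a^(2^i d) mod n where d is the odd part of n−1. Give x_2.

190

n − 1 = 216 = 2^3 · 27, so s = 3 and d = 27.
Repeated squaring mod 217: 18^1 ≡ 18, 18^2 ≡ 107, 18^4 ≡ 165, 18^8 ≡ 100, 18^16 ≡ 18.
27 = 16 + 8 + 2 + 1, so 18^27 ≡ 18·100·107·18 ≡ 8 (mod 217).
x_0 = 8.
x_1 = 8^2 mod 217 = 64.
x_2 = 64^2 mod 217 = 190.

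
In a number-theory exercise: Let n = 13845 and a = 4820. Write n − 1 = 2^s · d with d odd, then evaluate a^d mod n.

n − 1 = 13844 = 2^2 · 3461, so s = 2 and d = 3461.
By repeated squaring, 4820^3461 ≡ 13745 (mod 13845).

13745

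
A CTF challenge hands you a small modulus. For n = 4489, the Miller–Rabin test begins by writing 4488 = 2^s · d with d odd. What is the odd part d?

561

Halving: 4488 → 2244 → 1122 → 561; 561 is odd.
So 4488 = 2^3 · 561.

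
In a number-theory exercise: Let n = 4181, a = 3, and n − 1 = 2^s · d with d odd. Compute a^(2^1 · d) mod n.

4079

n − 1 = 4180 = 2^2 · 1045, so s = 2 and d = 1045.
x_0 = 3^1045 mod 4181 = 928.
x_1 = 928^2 mod 4181 = 4079.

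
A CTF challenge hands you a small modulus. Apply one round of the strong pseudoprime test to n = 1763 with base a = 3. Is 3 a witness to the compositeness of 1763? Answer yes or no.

yes

n − 1 = 1762 = 2^1 · 881, so s = 1 and d = 881.
Repeated squaring mod 1763: 3^1 ≡ 3, 3^2 ≡ 9, 3^4 ≡ 81, 3^8 ≡ 1272, 3^16 ≡ 1313, 3^32 ≡ 1518, 3^64 ≡ 83, 3^128 ≡ 1600, 3^256 ≡ 124, 3^512 ≡ 1272.
881 = 512 + 256 + 64 + 32 + 16 + 1, so 3^881 ≡ 1272·124·83·1518·1313·3 ≡ 1233 (mod 1763).
x_0 = 3^881 mod 1763 = 1233.
x_0 ∉ {1, 1762} and s = 1, so 3 is a Miller–Rabin witness and 1763 is composite.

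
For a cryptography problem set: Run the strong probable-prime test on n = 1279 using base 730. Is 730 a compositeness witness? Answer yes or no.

no

n − 1 = 1278 = 2^1 · 639, so s = 1 and d = 639.
By repeated squaring, 730^639 ≡ 1 (mod 1279).
x_0 = 730^639 mod 1279 = 1.
x_0 = 1, so 730 is not a witness.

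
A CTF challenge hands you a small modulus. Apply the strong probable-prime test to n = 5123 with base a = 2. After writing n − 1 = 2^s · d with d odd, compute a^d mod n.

4392

n − 1 = 5122 = 2^1 · 2561, so s = 1 and d = 2561.
2^2561 mod 5123 = 4392.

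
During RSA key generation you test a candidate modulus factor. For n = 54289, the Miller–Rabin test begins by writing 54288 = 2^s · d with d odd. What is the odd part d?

3393

Halving: 54288 → 27144 → 13572 → 6786 → 3393; 3393 is odd.
So 54288 = 2^4 · 3393.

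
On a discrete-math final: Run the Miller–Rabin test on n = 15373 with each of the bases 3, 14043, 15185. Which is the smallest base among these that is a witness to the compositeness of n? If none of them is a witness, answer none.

none

n − 1 = 15372 = 2^2 · 3843, so s = 2 and d = 3843.
Base 3: x_0 = 3^3843 mod 15373 = 1. x_0 = 1, so 3 is not a witness.
Base 14043: x_0 = 14043^3843 mod 15373 = 12562. x_0 is neither 1 nor 15372, so continue squaring. x_1 = 12562^2 mod 15373 = 15372. x_1 ≡ −1, so 14043 is not a witness.
Base 15185: x_0 = 15185^3843 mod 15373 = 15372. x_0 = 15372 ≡ −1, so 15185 is not a witness.
No listed base is a witness for 15373.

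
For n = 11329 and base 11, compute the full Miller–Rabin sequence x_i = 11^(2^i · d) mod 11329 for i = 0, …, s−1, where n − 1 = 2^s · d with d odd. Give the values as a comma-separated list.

n − 1 = 11328 = 2^6 · 177, so s = 6 and d = 177.
x_0 = 11^177 mod 11329 = 10884.
x_1 = 10884^2 mod 11329 = 5432.
x_2 = 5432^2 mod 11329 = 5908.
x_3 = 5908^2 mod 11329 = 11144.
x_4 = 11144^2 mod 11329 = 238.
x_5 = 238^2 mod 11329 = 11328.

10884, 5432, 5908, 11144, 238, 11328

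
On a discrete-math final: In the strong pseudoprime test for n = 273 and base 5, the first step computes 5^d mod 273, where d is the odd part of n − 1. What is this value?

n − 1 = 272 = 2^4 · 17, so s = 4 and d = 17.
Repeated squaring mod 273: 5^1 ≡ 5, 5^2 ≡ 25, 5^4 ≡ 79, 5^8 ≡ 235, 5^16 ≡ 79.
17 = 16 + 1, so 5^17 ≡ 79·5 ≡ 122 (mod 273).

122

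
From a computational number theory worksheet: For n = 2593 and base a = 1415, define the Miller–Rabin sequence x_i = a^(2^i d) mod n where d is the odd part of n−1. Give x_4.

1

n − 1 = 2592 = 2^5 · 81, so s = 5 and d = 81.
x_0 = 1415^81 mod 2593 = 1896.
x_1 = 1896^2 mod 2593 = 918.
x_2 = 918^2 mod 2593 = 2592.
x_3 = 2592^2 mod 2593 = 1.
x_4 = 1^2 mod 2593 = 1.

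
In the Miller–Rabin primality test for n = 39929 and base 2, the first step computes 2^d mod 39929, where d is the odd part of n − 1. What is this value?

25157

n − 1 = 39928 = 2^3 · 4991, so s = 3 and d = 4991.
2^4991 mod 39929 = 25157.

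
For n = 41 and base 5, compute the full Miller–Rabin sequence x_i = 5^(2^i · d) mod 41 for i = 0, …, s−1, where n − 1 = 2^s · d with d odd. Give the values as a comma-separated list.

n − 1 = 40 = 2^3 · 5, so s = 3 and d = 5.
x_0 = 5^5 mod 41 = 9.
x_1 = 9^2 mod 41 = 40.
x_2 = 40^2 mod 41 = 1.

9, 40, 1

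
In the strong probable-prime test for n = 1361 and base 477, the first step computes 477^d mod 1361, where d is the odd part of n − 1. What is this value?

n − 1 = 1360 = 2^4 · 85, so s = 4 and d = 85.
Repeated squaring mod 1361: 477^1 ≡ 477, 477^2 ≡ 242, 477^4 ≡ 41, 477^8 ≡ 320, 477^16 ≡ 325, 477^32 ≡ 828, 477^64 ≡ 1001.
85 = 64 + 16 + 4 + 1, so 477^85 ≡ 1001·325·41·477 ≡ 1 (mod 1361).

1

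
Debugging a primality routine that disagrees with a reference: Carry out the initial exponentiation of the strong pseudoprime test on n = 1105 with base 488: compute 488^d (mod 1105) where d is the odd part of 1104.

853

n − 1 = 1104 = 2^4 · 69, so s = 4 and d = 69.
Repeated squaring mod 1105: 488^1 ≡ 488, 488^2 ≡ 569, 488^4 ≡ 1101, 488^8 ≡ 16, 488^16 ≡ 256, 488^32 ≡ 341, 488^64 ≡ 256.
69 = 64 + 4 + 1, so 488^69 ≡ 256·1101·488 ≡ 853 (mod 1105).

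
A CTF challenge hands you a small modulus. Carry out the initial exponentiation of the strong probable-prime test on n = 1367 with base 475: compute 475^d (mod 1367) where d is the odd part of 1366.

1

n − 1 = 1366 = 2^1 · 683, so s = 1 and d = 683.
Repeated squaring mod 1367: 475^1 ≡ 475, 475^2 ≡ 70, 475^4 ≡ 799, 475^8 ≡ 12, 475^16 ≡ 144, 475^32 ≡ 231, 475^64 ≡ 48, 475^128 ≡ 937, 475^256 ≡ 355, 475^512 ≡ 261.
683 = 512 + 128 + 32 + 8 + 2 + 1, so 475^683 ≡ 261·937·231·12·70·475 ≡ 1 (mod 1367).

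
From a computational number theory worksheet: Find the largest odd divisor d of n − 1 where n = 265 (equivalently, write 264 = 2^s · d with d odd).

Halving: 264 → 132 → 66 → 33; 33 is odd.
So 264 = 2^3 · 33.

33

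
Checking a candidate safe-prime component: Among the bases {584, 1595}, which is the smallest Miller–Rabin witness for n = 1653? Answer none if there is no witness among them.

n − 1 = 1652 = 2^2 · 413, so s = 2 and d = 413.
Base 584: x_0 = 584^413 mod 1653 = 1478. x_0 is neither 1 nor 1652, so continue squaring. x_1 = 1478^2 mod 1653 = 871. Reached i = s−1 = 1 without hitting −1: 584 is a Miller–Rabin witness and 1653 is composite.
Base 1595: x_0 = 1595^413 mod 1653 = 1595. x_0 is neither 1 nor 1652, so continue squaring. x_1 = 1595^2 mod 1653 = 58. Reached i = s−1 = 1 without hitting −1: 1595 is a Miller–Rabin witness and 1653 is composite.
The smallest witness among the given bases is 584.

584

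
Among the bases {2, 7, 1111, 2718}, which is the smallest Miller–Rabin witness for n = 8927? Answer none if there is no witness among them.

n − 1 = 8926 = 2^1 · 4463, so s = 1 and d = 4463.
Base 2: x_0 = 2^4463 mod 8927 = 6568. x_0 ∉ {1, 8926} and s = 1, so 2 is a Miller–Rabin witness and 8927 is composite.
Base 7: x_0 = 7^4463 mod 8927 = 2684. x_0 ∉ {1, 8926} and s = 1, so 7 is a Miller–Rabin witness and 8927 is composite.
Base 1111: x_0 = 1111^4463 mod 8927 = 5922. x_0 ∉ {1, 8926} and s = 1, so 1111 is a Miller–Rabin witness and 8927 is composite.
Base 2718: x_0 = 2718^4463 mod 8927 = 8502. x_0 ∉ {1, 8926} and s = 1, so 2718 is a Miller–Rabin witness and 8927 is composite.
The smallest witness among the given bases is 2.

2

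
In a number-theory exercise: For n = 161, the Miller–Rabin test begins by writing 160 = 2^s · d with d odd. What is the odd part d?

Halving: 160 → 80 → 40 → 20 → 10 → 5; 5 is odd.
So 160 = 2^5 · 5.

5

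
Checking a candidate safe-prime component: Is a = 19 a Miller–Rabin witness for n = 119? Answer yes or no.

yes

n − 1 = 118 = 2^1 · 59, so s = 1 and d = 59.
x_0 = 19^59 mod 119 = 59.
x_0 ∉ {1, 118} and s = 1, so 19 is a Miller–Rabin witness and 119 is composite.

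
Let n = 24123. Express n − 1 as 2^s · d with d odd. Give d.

12061

Halving: 24122 → 12061; 12061 is odd.
So 24122 = 2^1 · 12061.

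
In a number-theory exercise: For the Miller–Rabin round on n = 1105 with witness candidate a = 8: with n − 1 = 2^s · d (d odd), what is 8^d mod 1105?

723

n − 1 = 1104 = 2^4 · 69, so s = 4 and d = 69.
By repeated squaring, 8^69 ≡ 723 (mod 1105).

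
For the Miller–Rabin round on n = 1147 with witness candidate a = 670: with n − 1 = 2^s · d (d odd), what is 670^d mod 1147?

n − 1 = 1146 = 2^1 · 573, so s = 1 and d = 573.
670^573 mod 1147 = 566.

566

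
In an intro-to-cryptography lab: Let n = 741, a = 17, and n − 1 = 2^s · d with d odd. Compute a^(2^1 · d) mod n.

n − 1 = 740 = 2^2 · 185, so s = 2 and d = 185.
Repeated squaring mod 741: 17^1 ≡ 17, 17^2 ≡ 289, 17^4 ≡ 529, 17^8 ≡ 484, 17^16 ≡ 100, 17^32 ≡ 367, 17^64 ≡ 568, 17^128 ≡ 289.
185 = 128 + 32 + 16 + 8 + 1, so 17^185 ≡ 289·367·100·484·17 ≡ 101 (mod 741).
x_0 = 101.
x_1 = 101^2 mod 741 = 568.

568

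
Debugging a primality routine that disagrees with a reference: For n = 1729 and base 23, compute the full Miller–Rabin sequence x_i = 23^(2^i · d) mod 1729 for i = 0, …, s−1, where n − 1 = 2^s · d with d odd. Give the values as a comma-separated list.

1065, 1, 1, 1, 1, 1

n − 1 = 1728 = 2^6 · 27, so s = 6 and d = 27.
x_0 = 23^27 mod 1729 = 1065.
x_1 = 1065^2 mod 1729 = 1.
x_2 = 1^2 mod 1729 = 1.
x_3 = 1^2 mod 1729 = 1.
x_4 = 1^2 mod 1729 = 1.
x_5 = 1^2 mod 1729 = 1.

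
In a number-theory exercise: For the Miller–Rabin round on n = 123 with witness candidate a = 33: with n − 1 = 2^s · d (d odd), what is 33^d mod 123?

33

n − 1 = 122 = 2^1 · 61, so s = 1 and d = 61.
33^61 mod 123 = 33.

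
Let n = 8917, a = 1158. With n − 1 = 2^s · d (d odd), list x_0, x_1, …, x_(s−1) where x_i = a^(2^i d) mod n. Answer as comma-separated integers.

n − 1 = 8916 = 2^2 · 2229, so s = 2 and d = 2229.
x_0 = 1158^2229 mod 8917 = 4365.
x_1 = 4365^2 mod 8917 = 6513.

4365, 6513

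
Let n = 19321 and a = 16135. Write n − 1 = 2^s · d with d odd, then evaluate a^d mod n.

13345

n − 1 = 19320 = 2^3 · 2415, so s = 3 and d = 2415.
16135^2415 mod 19321 = 13345.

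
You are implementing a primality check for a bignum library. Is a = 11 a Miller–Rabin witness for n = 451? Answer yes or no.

yes

n − 1 = 450 = 2^1 · 225, so s = 1 and d = 225.
x_0 = 11^225 mod 451 = 407.
x_0 ∉ {1, 450} and s = 1, so 11 is a Miller–Rabin witness and 451 is composite.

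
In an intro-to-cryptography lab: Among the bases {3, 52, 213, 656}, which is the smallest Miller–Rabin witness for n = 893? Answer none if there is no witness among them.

n − 1 = 892 = 2^2 · 223, so s = 2 and d = 223.
Base 3: x_0 = 3^223 mod 893 = 173. x_0 is neither 1 nor 892, so continue squaring. x_1 = 173^2 mod 893 = 460. Reached i = s−1 = 1 without hitting −1: 3 is a Miller–Rabin witness and 893 is composite.
Base 52: x_0 = 52^223 mod 893 = 782. x_0 is neither 1 nor 892, so continue squaring. x_1 = 782^2 mod 893 = 712. Reached i = s−1 = 1 without hitting −1: 52 is a Miller–Rabin witness and 893 is composite.
Base 213: x_0 = 213^223 mod 893 = 101. x_0 is neither 1 nor 892, so continue squaring. x_1 = 101^2 mod 893 = 378. Reached i = s−1 = 1 without hitting −1: 213 is a Miller–Rabin witness and 893 is composite.
Base 656: x_0 = 656^223 mod 893 = 452. x_0 is neither 1 nor 892, so continue squaring. x_1 = 452^2 mod 893 = 700. Reached i = s−1 = 1 without hitting −1: 656 is a Miller–Rabin witness and 893 is composite.
The smallest witness among the given bases is 3.

3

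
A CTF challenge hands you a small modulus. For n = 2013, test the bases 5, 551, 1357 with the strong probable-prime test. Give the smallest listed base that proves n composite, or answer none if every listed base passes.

5

n − 1 = 2012 = 2^2 · 503, so s = 2 and d = 503.
Base 5: x_0 = 5^503 mod 2013 = 1544. x_0 is neither 1 nor 2012, so continue squaring. x_1 = 1544^2 mod 2013 = 544. Reached i = s−1 = 1 without hitting −1: 5 is a Miller–Rabin witness and 2013 is composite.
Base 551: x_0 = 551^503 mod 2013 = 254. x_0 is neither 1 nor 2012, so continue squaring. x_1 = 254^2 mod 2013 = 100. Reached i = s−1 = 1 without hitting −1: 551 is a Miller–Rabin witness and 2013 is composite.
Base 1357: x_0 = 1357^503 mod 2013 = 757. x_0 is neither 1 nor 2012, so continue squaring. x_1 = 757^2 mod 2013 = 1357. Reached i = s−1 = 1 without hitting −1: 1357 is a Miller–Rabin witness and 2013 is composite.
The smallest witness among the given bases is 5.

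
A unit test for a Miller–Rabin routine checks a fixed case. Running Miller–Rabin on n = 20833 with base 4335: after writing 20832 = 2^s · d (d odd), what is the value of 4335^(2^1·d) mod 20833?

n − 1 = 20832 = 2^5 · 651, so s = 5 and d = 651.
Repeated squaring mod 20833: 4335^1 ≡ 4335, 4335^2 ≡ 859, 4335^4 ≡ 8726, 4335^8 ≡ 19294, 4335^16 ≡ 14392, 4335^32 ≡ 7978, 4335^64 ≡ 3669, 4335^128 ≡ 3443, 4335^256 ≡ 272, 4335^512 ≡ 11485.
651 = 512 + 128 + 8 + 2 + 1, so 4335^651 ≡ 11485·3443·19294·859·4335 ≡ 4372 (mod 20833).
x_0 = 4372.
x_1 = 4372^2 mod 20833 = 10523.

10523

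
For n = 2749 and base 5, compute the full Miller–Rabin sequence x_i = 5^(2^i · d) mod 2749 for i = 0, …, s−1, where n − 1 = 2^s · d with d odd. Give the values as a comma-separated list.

n − 1 = 2748 = 2^2 · 687, so s = 2 and d = 687.
x_0 = 5^687 mod 2749 = 1.
x_1 = 1^2 mod 2749 = 1.

1, 1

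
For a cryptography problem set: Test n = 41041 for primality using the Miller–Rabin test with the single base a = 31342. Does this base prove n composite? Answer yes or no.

yes

n − 1 = 41040 = 2^4 · 2565, so s = 4 and d = 2565.
By repeated squaring, 31342^2565 ≡ 20747 (mod 41041).
x_0 = 31342^2565 mod 41041 = 20747.
x_0 is neither 1 nor 41040, so continue squaring.
x_1 = 20747^2 mod 41041 = 1.
x_1 = 1 but x_0 ≠ ±1, a nontrivial square root of 1 — 31342 is a witness and 41041 is composite.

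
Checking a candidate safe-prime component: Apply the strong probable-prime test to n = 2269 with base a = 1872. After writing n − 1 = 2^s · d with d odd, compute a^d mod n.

n − 1 = 2268 = 2^2 · 567, so s = 2 and d = 567.
1872^567 mod 2269 = 982.

982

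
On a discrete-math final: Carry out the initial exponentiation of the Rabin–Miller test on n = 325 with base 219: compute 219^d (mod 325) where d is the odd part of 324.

294

n − 1 = 324 = 2^2 · 81, so s = 2 and d = 81.
Repeated squaring mod 325: 219^1 ≡ 219, 219^2 ≡ 186, 219^4 ≡ 146, 219^8 ≡ 191, 219^16 ≡ 81, 219^32 ≡ 61, 219^64 ≡ 146.
81 = 64 + 16 + 1, so 219^81 ≡ 146·81·219 ≡ 294 (mod 325).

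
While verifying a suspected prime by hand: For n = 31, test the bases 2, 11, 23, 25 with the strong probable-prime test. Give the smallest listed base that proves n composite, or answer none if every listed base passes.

n − 1 = 30 = 2^1 · 15, so s = 1 and d = 15.
Base 2: x_0 = 2^15 mod 31 = 1. x_0 = 1, so 2 is not a witness.
Base 11: x_0 = 11^15 mod 31 = 30. x_0 = 30 ≡ −1, so 11 is not a witness.
Base 23: x_0 = 23^15 mod 31 = 30. x_0 = 30 ≡ −1, so 23 is not a witness.
Base 25: x_0 = 25^15 mod 31 = 1. x_0 = 1, so 25 is not a witness.
No listed base is a witness for 31.

none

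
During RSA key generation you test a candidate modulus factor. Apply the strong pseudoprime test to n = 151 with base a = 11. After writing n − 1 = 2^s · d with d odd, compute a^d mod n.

n − 1 = 150 = 2^1 · 75, so s = 1 and d = 75.
Repeated squaring mod 151: 11^1 ≡ 11, 11^2 ≡ 121, 11^4 ≡ 145, 11^8 ≡ 36, 11^16 ≡ 88, 11^32 ≡ 43, 11^64 ≡ 37.
75 = 64 + 8 + 2 + 1, so 11^75 ≡ 37·36·121·11 ≡ 1 (mod 151).

1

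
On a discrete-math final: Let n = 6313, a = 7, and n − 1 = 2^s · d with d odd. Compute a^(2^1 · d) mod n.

n − 1 = 6312 = 2^3 · 789, so s = 3 and d = 789.
x_0 = 7^789 mod 6313 = 770.
x_1 = 770^2 mod 6313 = 5791.

5791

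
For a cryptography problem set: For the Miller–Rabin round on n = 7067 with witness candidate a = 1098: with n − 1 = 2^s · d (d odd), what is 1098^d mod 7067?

n − 1 = 7066 = 2^1 · 3533, so s = 1 and d = 3533.
By repeated squaring, 1098^3533 ≡ 5765 (mod 7067).

5765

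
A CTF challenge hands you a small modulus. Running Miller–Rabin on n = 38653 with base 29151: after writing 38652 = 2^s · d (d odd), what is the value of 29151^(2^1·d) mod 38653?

1

n − 1 = 38652 = 2^2 · 9663, so s = 2 and d = 9663.
x_0 = 29151^9663 mod 38653 = 1.
x_1 = 1^2 mod 38653 = 1.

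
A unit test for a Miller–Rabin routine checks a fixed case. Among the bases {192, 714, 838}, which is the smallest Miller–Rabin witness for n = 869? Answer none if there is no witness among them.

n − 1 = 868 = 2^2 · 217, so s = 2 and d = 217.
Base 192: x_0 = 192^217 mod 869 = 630. x_0 is neither 1 nor 868, so continue squaring. x_1 = 630^2 mod 869 = 636. Reached i = s−1 = 1 without hitting −1: 192 is a Miller–Rabin witness and 869 is composite.
Base 714: x_0 = 714^217 mod 869 = 186. x_0 is neither 1 nor 868, so continue squaring. x_1 = 186^2 mod 869 = 705. Reached i = s−1 = 1 without hitting −1: 714 is a Miller–Rabin witness and 869 is composite.
Base 838: x_0 = 838^217 mod 869 = 469. x_0 is neither 1 nor 868, so continue squaring. x_1 = 469^2 mod 869 = 104. Reached i = s−1 = 1 without hitting −1: 838 is a Miller–Rabin witness and 869 is composite.
The smallest witness among the given bases is 192.

192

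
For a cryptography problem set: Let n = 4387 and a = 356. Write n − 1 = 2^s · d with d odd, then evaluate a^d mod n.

134

n − 1 = 4386 = 2^1 · 2193, so s = 1 and d = 2193.
356^2193 mod 4387 = 134.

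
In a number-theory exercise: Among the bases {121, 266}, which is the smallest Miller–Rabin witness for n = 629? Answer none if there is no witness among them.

121

n − 1 = 628 = 2^2 · 157, so s = 2 and d = 157.
Base 121: x_0 = 121^157 mod 629 = 491. x_0 is neither 1 nor 628, so continue squaring. x_1 = 491^2 mod 629 = 174. Reached i = s−1 = 1 without hitting −1: 121 is a Miller–Rabin witness and 629 is composite.
Base 266: x_0 = 266^157 mod 629 = 551. x_0 is neither 1 nor 628, so continue squaring. x_1 = 551^2 mod 629 = 423. Reached i = s−1 = 1 without hitting −1: 266 is a Miller–Rabin witness and 629 is composite.
The smallest witness among the given bases is 121.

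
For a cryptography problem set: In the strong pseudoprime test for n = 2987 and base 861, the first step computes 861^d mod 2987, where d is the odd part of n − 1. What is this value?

197

n − 1 = 2986 = 2^1 · 1493, so s = 1 and d = 1493.
Repeated squaring mod 2987: 861^1 ≡ 861, 861^2 ≡ 545, 861^4 ≡ 1312, 861^8 ≡ 832, 861^16 ≡ 2227, 861^32 ≡ 1109, 861^64 ≡ 2224, 861^128 ≡ 2691, 861^256 ≡ 993, 861^512 ≡ 339, 861^1024 ≡ 1415.
1493 = 1024 + 256 + 128 + 64 + 16 + 4 + 1, so 861^1493 ≡ 1415·993·2691·2224·2227·1312·861 ≡ 197 (mod 2987).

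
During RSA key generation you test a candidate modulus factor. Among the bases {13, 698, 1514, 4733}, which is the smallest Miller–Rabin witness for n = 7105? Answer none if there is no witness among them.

13

n − 1 = 7104 = 2^6 · 111, so s = 6 and d = 111.
Base 13: x_0 = 13^111 mod 7105 = 6012. x_0 is neither 1 nor 7104, so continue squaring. x_1 = 6012^2 mod 7105 = 1009. x_2 = 1009^2 mod 7105 = 2066. x_3 = 2066^2 mod 7105 = 5356. x_4 = 5356^2 mod 7105 = 3851. x_5 = 3851^2 mod 7105 = 2066. Reached i = s−1 = 5 without hitting −1: 13 is a Miller–Rabin witness and 7105 is composite.
Base 698: x_0 = 698^111 mod 7105 = 1987. x_0 is neither 1 nor 7104, so continue squaring. x_1 = 1987^2 mod 7105 = 4894. x_2 = 4894^2 mod 7105 = 281. x_3 = 281^2 mod 7105 = 806. x_4 = 806^2 mod 7105 = 3081. x_5 = 3081^2 mod 7105 = 281. Reached i = s−1 = 5 without hitting −1: 698 is a Miller–Rabin witness and 7105 is composite.
Base 1514: x_0 = 1514^111 mod 7105 = 2934. x_0 is neither 1 nor 7104, so continue squaring. x_1 = 2934^2 mod 7105 = 4201. x_2 = 4201^2 mod 7105 = 6686. x_3 = 6686^2 mod 7105 = 5041. x_4 = 5041^2 mod 7105 = 4201. x_5 = 4201^2 mod 7105 = 6686. Reached i = s−1 = 5 without hitting −1: 1514 is a Miller–Rabin witness and 7105 is composite.
Base 4733: x_0 = 4733^111 mod 7105 = 5167. x_0 is neither 1 nor 7104, so continue squaring. x_1 = 5167^2 mod 7105 = 4404. x_2 = 4404^2 mod 7105 = 5671. x_3 = 5671^2 mod 7105 = 3011. x_4 = 3011^2 mod 7105 = 141. x_5 = 141^2 mod 7105 = 5671. Reached i = s−1 = 5 without hitting −1: 4733 is a Miller–Rabin witness and 7105 is composite.
The smallest witness among the given bases is 13.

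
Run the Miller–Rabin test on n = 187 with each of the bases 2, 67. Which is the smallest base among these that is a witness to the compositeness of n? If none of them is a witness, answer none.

2

n − 1 = 186 = 2^1 · 93, so s = 1 and d = 93.
Base 2: x_0 = 2^93 mod 187 = 151. x_0 ∉ {1, 186} and s = 1, so 2 is a Miller–Rabin witness and 187 is composite.
Base 67: x_0 = 67^93 mod 187 = 67. x_0 ∉ {1, 186} and s = 1, so 67 is a Miller–Rabin witness and 187 is composite.
The smallest witness among the given bases is 2.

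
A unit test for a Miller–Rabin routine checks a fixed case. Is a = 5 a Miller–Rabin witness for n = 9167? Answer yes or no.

yes

n − 1 = 9166 = 2^1 · 4583, so s = 1 and d = 4583.
By repeated squaring, 5^4583 ≡ 1852 (mod 9167).
x_0 = 5^4583 mod 9167 = 1852.
x_0 ∉ {1, 9166} and s = 1, so 5 is a Miller–Rabin witness and 9167 is composite.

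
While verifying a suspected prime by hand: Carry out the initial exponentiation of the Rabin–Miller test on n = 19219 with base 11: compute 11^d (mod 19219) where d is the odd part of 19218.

n − 1 = 19218 = 2^1 · 9609, so s = 1 and d = 9609.
11^9609 mod 19219 = 1.

1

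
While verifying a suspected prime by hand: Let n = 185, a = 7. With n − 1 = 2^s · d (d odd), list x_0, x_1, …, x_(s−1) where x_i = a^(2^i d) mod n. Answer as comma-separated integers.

n − 1 = 184 = 2^3 · 23, so s = 3 and d = 23.
x_0 = 7^23 mod 185 = 83.
x_1 = 83^2 mod 185 = 44.
x_2 = 44^2 mod 185 = 86.

83, 44, 86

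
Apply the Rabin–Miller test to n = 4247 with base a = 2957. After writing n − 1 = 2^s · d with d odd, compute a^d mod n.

2068

n − 1 = 4246 = 2^1 · 2123, so s = 1 and d = 2123.
Repeated squaring mod 4247: 2957^1 ≡ 2957, 2957^2 ≡ 3523, 2957^4 ≡ 1795, 2957^8 ≡ 2799, 2957^16 ≡ 2933, 2957^32 ≡ 2314, 2957^64 ≡ 3376, 2957^128 ≡ 2675, 2957^256 ≡ 3677, 2957^512 ≡ 2128, 2957^1024 ≡ 1082, 2957^2048 ≡ 2799.
2123 = 2048 + 64 + 8 + 2 + 1, so 2957^2123 ≡ 2799·3376·2799·3523·2957 ≡ 2068 (mod 4247).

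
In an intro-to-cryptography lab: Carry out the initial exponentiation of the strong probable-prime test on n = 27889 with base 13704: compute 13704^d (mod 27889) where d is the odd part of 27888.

4675

n − 1 = 27888 = 2^4 · 1743, so s = 4 and d = 1743.
13704^1743 mod 27889 = 4675.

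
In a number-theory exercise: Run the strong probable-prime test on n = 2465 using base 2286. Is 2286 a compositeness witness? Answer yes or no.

yes

n − 1 = 2464 = 2^5 · 77, so s = 5 and d = 77.
x_0 = 2286^77 mod 2465 = 2321.
x_0 is neither 1 nor 2464, so continue squaring.
x_1 = 2321^2 mod 2465 = 1016.
x_2 = 1016^2 mod 2465 = 1886.
x_3 = 1886^2 mod 2465 = 1.
x_3 = 1 but x_2 ≠ ±1, a nontrivial square root of 1 — 2286 is a witness and 2465 is composite.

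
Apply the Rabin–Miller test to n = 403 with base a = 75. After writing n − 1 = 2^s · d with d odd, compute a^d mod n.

n − 1 = 402 = 2^1 · 201, so s = 1 and d = 201.
75^201 mod 403 = 77.

77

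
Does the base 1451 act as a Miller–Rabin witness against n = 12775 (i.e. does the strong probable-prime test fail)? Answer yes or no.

no

n − 1 = 12774 = 2^1 · 6387, so s = 1 and d = 6387.
x_0 = 1451^6387 mod 12775 = 1.
x_0 = 1, so 1451 is not a witness.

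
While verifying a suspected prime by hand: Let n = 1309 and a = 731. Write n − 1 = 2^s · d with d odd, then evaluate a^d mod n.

n − 1 = 1308 = 2^2 · 327, so s = 2 and d = 327.
By repeated squaring, 731^327 ≡ 1224 (mod 1309).

1224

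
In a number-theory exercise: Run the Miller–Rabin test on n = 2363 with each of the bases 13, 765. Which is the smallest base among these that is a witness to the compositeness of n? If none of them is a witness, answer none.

13

n − 1 = 2362 = 2^1 · 1181, so s = 1 and d = 1181.
Base 13: x_0 = 13^1181 mod 2363 = 47. x_0 ∉ {1, 2362} and s = 1, so 13 is a Miller–Rabin witness and 2363 is composite.
Base 765: x_0 = 765^1181 mod 2363 = 714. x_0 ∉ {1, 2362} and s = 1, so 765 is a Miller–Rabin witness and 2363 is composite.
The smallest witness among the given bases is 13.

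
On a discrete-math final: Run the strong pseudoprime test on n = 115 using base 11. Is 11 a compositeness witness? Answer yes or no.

yes

n − 1 = 114 = 2^1 · 57, so s = 1 and d = 57.
Repeated squaring mod 115: 11^1 ≡ 11, 11^2 ≡ 6, 11^4 ≡ 36, 11^8 ≡ 31, 11^16 ≡ 41, 11^32 ≡ 71.
57 = 32 + 16 + 8 + 1, so 11^57 ≡ 71·41·31·11 ≡ 86 (mod 115).
x_0 = 11^57 mod 115 = 86.
x_0 ∉ {1, 114} and s = 1, so 11 is a Miller–Rabin witness and 115 is composite.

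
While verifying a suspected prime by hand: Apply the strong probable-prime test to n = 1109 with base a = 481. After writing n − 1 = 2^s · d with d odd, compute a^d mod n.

n − 1 = 1108 = 2^2 · 277, so s = 2 and d = 277.
481^277 mod 1109 = 1108.

1108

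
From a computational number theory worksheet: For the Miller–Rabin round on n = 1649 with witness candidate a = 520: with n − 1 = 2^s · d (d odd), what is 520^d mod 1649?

n − 1 = 1648 = 2^4 · 103, so s = 4 and d = 103.
Repeated squaring mod 1649: 520^1 ≡ 520, 520^2 ≡ 1613, 520^4 ≡ 1296, 520^8 ≡ 934, 520^16 ≡ 35, 520^32 ≡ 1225, 520^64 ≡ 35.
103 = 64 + 32 + 4 + 2 + 1, so 520^103 ≡ 35·1225·1296·1613·520 ≡ 617 (mod 1649).

617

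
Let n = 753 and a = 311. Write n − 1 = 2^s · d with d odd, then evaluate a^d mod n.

n − 1 = 752 = 2^4 · 47, so s = 4 and d = 47.
311^47 mod 753 = 344.

344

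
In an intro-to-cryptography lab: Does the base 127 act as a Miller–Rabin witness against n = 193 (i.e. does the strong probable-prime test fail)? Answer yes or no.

no

n − 1 = 192 = 2^6 · 3, so s = 6 and d = 3.
x_0 = 127^3 mod 193 = 74.
x_0 is neither 1 nor 192, so continue squaring.
x_1 = 74^2 mod 193 = 72.
x_2 = 72^2 mod 193 = 166.
x_3 = 166^2 mod 193 = 150.
x_4 = 150^2 mod 193 = 112.
x_5 = 112^2 mod 193 = 192.
x_5 ≡ −1, so 127 is not a witness.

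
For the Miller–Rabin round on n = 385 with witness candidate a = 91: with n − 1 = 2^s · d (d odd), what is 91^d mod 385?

n − 1 = 384 = 2^7 · 3, so s = 7 and d = 3.
91^3 mod 385 = 126.

126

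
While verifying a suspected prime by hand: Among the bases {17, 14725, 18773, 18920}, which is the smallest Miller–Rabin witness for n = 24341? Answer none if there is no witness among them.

n − 1 = 24340 = 2^2 · 6085, so s = 2 and d = 6085.
Base 17: x_0 = 17^6085 mod 24341 = 8079. x_0 is neither 1 nor 24340, so continue squaring. x_1 = 8079^2 mod 24341 = 12020. Reached i = s−1 = 1 without hitting −1: 17 is a Miller–Rabin witness and 24341 is composite.
Base 14725: x_0 = 14725^6085 mod 24341 = 22910. x_0 is neither 1 nor 24340, so continue squaring. x_1 = 22910^2 mod 24341 = 3117. Reached i = s−1 = 1 without hitting −1: 14725 is a Miller–Rabin witness and 24341 is composite.
Base 18773: x_0 = 18773^6085 mod 24341 = 5238. x_0 is neither 1 nor 24340, so continue squaring. x_1 = 5238^2 mod 24341 = 4337. Reached i = s−1 = 1 without hitting −1: 18773 is a Miller–Rabin witness and 24341 is composite.
Base 18920: x_0 = 18920^6085 mod 24341 = 8692. x_0 is neither 1 nor 24340, so continue squaring. x_1 = 8692^2 mod 24341 = 20741. Reached i = s−1 = 1 without hitting −1: 18920 is a Miller–Rabin witness and 24341 is composite.
The smallest witness among the given bases is 17.

17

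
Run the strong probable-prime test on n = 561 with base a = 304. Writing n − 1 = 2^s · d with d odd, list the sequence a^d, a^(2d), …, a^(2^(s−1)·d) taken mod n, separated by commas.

43, 166, 67, 1

n − 1 = 560 = 2^4 · 35, so s = 4 and d = 35.
x_0 = 304^35 mod 561 = 43.
x_1 = 43^2 mod 561 = 166.
x_2 = 166^2 mod 561 = 67.
x_3 = 67^2 mod 561 = 1.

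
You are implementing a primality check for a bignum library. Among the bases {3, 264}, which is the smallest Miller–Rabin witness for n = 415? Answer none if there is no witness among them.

3

n − 1 = 414 = 2^1 · 207, so s = 1 and d = 207.
Base 3: x_0 = 3^207 mod 415 = 92. x_0 ∉ {1, 414} and s = 1, so 3 is a Miller–Rabin witness and 415 is composite.
Base 264: x_0 = 264^207 mod 415 = 24. x_0 ∉ {1, 414} and s = 1, so 264 is a Miller–Rabin witness and 415 is composite.
The smallest witness among the given bases is 3.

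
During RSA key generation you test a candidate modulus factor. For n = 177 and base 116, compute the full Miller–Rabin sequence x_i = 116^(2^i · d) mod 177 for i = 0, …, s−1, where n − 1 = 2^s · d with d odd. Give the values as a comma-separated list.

n − 1 = 176 = 2^4 · 11, so s = 4 and d = 11.
x_0 = 116^11 mod 177 = 17.
x_1 = 17^2 mod 177 = 112.
x_2 = 112^2 mod 177 = 154.
x_3 = 154^2 mod 177 = 175.

17, 112, 154, 175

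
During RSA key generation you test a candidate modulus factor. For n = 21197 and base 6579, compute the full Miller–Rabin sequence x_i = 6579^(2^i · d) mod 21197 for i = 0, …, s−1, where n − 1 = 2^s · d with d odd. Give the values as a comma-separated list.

n − 1 = 21196 = 2^2 · 5299, so s = 2 and d = 5299.
x_0 = 6579^5299 mod 21197 = 7613.
x_1 = 7613^2 mod 21197 = 5171.

7613, 5171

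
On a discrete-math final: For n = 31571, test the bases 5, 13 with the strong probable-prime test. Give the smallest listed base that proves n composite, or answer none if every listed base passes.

n − 1 = 31570 = 2^1 · 15785, so s = 1 and d = 15785.
Base 5: x_0 = 5^15785 mod 31571 = 29651. x_0 ∉ {1, 31570} and s = 1, so 5 is a Miller–Rabin witness and 31571 is composite.
Base 13: x_0 = 13^15785 mod 31571 = 13344. x_0 ∉ {1, 31570} and s = 1, so 13 is a Miller–Rabin witness and 31571 is composite.
The smallest witness among the given bases is 5.

5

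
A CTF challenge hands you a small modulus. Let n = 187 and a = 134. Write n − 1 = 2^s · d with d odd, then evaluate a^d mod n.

n − 1 = 186 = 2^1 · 93, so s = 1 and d = 93.
134^93 mod 187 = 19.

19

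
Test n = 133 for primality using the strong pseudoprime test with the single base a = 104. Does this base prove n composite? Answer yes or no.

yes

n − 1 = 132 = 2^2 · 33, so s = 2 and d = 33.
x_0 = 104^33 mod 133 = 125.
x_0 is neither 1 nor 132, so continue squaring.
x_1 = 125^2 mod 133 = 64.
Reached i = s−1 = 1 without hitting −1: 104 is a Miller–Rabin witness and 133 is composite.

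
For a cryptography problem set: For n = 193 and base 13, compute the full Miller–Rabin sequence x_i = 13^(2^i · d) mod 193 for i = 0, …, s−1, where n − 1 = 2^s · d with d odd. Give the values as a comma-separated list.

n − 1 = 192 = 2^6 · 3, so s = 6 and d = 3.
x_0 = 13^3 mod 193 = 74.
x_1 = 74^2 mod 193 = 72.
x_2 = 72^2 mod 193 = 166.
x_3 = 166^2 mod 193 = 150.
x_4 = 150^2 mod 193 = 112.
x_5 = 112^2 mod 193 = 192.

74, 72, 166, 150, 112, 192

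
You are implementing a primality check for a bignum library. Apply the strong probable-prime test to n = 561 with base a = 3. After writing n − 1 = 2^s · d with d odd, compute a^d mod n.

78

n − 1 = 560 = 2^4 · 35, so s = 4 and d = 35.
Repeated squaring mod 561: 3^1 ≡ 3, 3^2 ≡ 9, 3^4 ≡ 81, 3^8 ≡ 390, 3^16 ≡ 69, 3^32 ≡ 273.
35 = 32 + 2 + 1, so 3^35 ≡ 273·9·3 ≡ 78 (mod 561).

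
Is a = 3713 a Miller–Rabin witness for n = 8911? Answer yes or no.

n − 1 = 8910 = 2^1 · 4455, so s = 1 and d = 4455.
Repeated squaring mod 8911: 3713^1 ≡ 3713, 3713^2 ≡ 1052, 3713^4 ≡ 1740, 3713^8 ≡ 6771, 3713^16 ≡ 8257, 3713^32 ≡ 8899, 3713^64 ≡ 144, 3713^128 ≡ 2914, 3713^256 ≡ 8124, 3713^512 ≡ 4510, 3713^1024 ≡ 5198, 3713^2048 ≡ 1052, 3713^4096 ≡ 1740.
4455 = 4096 + 256 + 64 + 32 + 4 + 2 + 1, so 3713^4455 ≡ 1740·8124·144·8899·1740·1052·3713 ≡ 8910 (mod 8911).
x_0 = 3713^4455 mod 8911 = 8910.
x_0 = 8910 ≡ −1, so 3713 is not a witness.

no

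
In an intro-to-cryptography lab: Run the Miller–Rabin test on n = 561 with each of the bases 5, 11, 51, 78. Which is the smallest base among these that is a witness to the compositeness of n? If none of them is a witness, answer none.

n − 1 = 560 = 2^4 · 35, so s = 4 and d = 35.
Base 5: x_0 = 5^35 mod 561 = 23. x_0 is neither 1 nor 560, so continue squaring. x_1 = 23^2 mod 561 = 529. x_2 = 529^2 mod 561 = 463. x_3 = 463^2 mod 561 = 67. Reached i = s−1 = 3 without hitting −1: 5 is a Miller–Rabin witness and 561 is composite.
Base 11: x_0 = 11^35 mod 561 = 209. x_0 is neither 1 nor 560, so continue squaring. x_1 = 209^2 mod 561 = 484. x_2 = 484^2 mod 561 = 319. x_3 = 319^2 mod 561 = 220. Reached i = s−1 = 3 without hitting −1: 11 is a Miller–Rabin witness and 561 is composite.
Base 51: x_0 = 51^35 mod 561 = 153. x_0 is neither 1 nor 560, so continue squaring. x_1 = 153^2 mod 561 = 408. x_2 = 408^2 mod 561 = 408. x_3 = 408^2 mod 561 = 408. Reached i = s−1 = 3 without hitting −1: 51 is a Miller–Rabin witness and 561 is composite.
Base 78: x_0 = 78^35 mod 561 = 507. x_0 is neither 1 nor 560, so continue squaring. x_1 = 507^2 mod 561 = 111. x_2 = 111^2 mod 561 = 540. x_3 = 540^2 mod 561 = 441. Reached i = s−1 = 3 without hitting −1: 78 is a Miller–Rabin witness and 561 is composite.
The smallest witness among the given bases is 5.

5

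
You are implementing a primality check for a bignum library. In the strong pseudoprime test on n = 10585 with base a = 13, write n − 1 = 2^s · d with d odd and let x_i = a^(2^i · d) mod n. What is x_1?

n − 1 = 10584 = 2^3 · 1323, so s = 3 and d = 1323.
By repeated squaring, 13^1323 ≡ 6872 (mod 10585).
x_0 = 6872.
x_1 = 6872^2 mod 10585 = 4699.

4699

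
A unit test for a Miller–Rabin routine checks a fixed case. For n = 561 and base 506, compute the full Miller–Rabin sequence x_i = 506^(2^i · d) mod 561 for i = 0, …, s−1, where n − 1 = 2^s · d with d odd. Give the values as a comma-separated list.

n − 1 = 560 = 2^4 · 35, so s = 4 and d = 35.
x_0 = 506^35 mod 561 = 242.
x_1 = 242^2 mod 561 = 220.
x_2 = 220^2 mod 561 = 154.
x_3 = 154^2 mod 561 = 154.

242, 220, 154, 154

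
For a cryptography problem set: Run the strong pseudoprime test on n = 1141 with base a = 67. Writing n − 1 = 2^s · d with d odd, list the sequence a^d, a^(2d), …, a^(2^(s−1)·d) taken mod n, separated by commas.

n − 1 = 1140 = 2^2 · 285, so s = 2 and d = 285.
x_0 = 67^285 mod 1141 = 428.
x_1 = 428^2 mod 1141 = 624.

428, 624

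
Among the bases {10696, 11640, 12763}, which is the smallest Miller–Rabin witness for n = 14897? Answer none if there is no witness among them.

n − 1 = 14896 = 2^4 · 931, so s = 4 and d = 931.
Base 10696: x_0 = 10696^931 mod 14897 = 3656. x_0 is neither 1 nor 14896, so continue squaring. x_1 = 3656^2 mod 14897 = 3727. x_2 = 3727^2 mod 14897 = 6525. x_3 = 6525^2 mod 14897 = 14896. x_3 ≡ −1, so 10696 is not a witness.
Base 11640: x_0 = 11640^931 mod 14897 = 11241. x_0 is neither 1 nor 14896, so continue squaring. x_1 = 11241^2 mod 14897 = 3727. x_2 = 3727^2 mod 14897 = 6525. x_3 = 6525^2 mod 14897 = 14896. x_3 ≡ −1, so 11640 is not a witness.
Base 12763: x_0 = 12763^931 mod 14897 = 4843. x_0 is neither 1 nor 14896, so continue squaring. x_1 = 4843^2 mod 14897 = 6771. x_2 = 6771^2 mod 14897 = 8372. x_3 = 8372^2 mod 14897 = 14896. x_3 ≡ −1, so 12763 is not a witness.
No listed base is a witness for 14897.

none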